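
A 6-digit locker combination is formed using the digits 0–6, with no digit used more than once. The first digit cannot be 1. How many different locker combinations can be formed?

The first digit has 7−1 = 6 choices (anything except 1).
The remaining 5 digits are filled from the other 6 symbols without repetition: 6 × 5 × 4 × 3 × 2 = 720.
Total: 6 × 720 = 4320.

4320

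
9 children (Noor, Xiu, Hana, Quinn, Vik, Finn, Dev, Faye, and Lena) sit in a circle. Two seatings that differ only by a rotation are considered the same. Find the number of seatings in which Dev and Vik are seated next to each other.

Treat {Dev, Vik} as one unit (2 internal orders) and seat the resulting 8 units around the table: (7)! circular arrangements.
So 2 × (7)! = 2 × 5040 = 10080.

10080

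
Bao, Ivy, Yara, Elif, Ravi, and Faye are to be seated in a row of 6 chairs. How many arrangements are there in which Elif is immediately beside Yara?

Glue Elif and Yara into one block (2 internal orders), leaving 5 units to arrange in a row.
So the count is 2·(5)! = 240.

240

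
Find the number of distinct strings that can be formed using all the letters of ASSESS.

30

Letter multiplicities in ASSESS: A×1, E×1, S×4.
The number of distinct arrangements is 6!/(4!) = 720/24 = 30.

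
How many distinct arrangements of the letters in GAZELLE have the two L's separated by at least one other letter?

900

There are 7!/(2!·2!) = 1260 arrangements of GAZELLE in total.
If the two L's are adjacent, glue them into one block, leaving 6 items to arrange: (6)!/(2!) = 360 ways.
Subtracting, 1260 − 360 = 900 arrangements keep the L's apart.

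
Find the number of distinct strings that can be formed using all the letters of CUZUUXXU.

CUZUUXXU has 8 letters with U appearing 4 times and X appearing twice.
Dividing 8! = 40320 by 4!·2! = 48 for the repeated letters gives 840.

840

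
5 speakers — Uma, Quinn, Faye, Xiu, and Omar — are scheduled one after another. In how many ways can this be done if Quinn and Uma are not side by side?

72

Of the 5! = 120 arrangements, those with Quinn and Uma adjacent number 2 × 4! = 48 (treat the pair as a block with 2 internal orders).
So 120 − 48 = 72 arrangements keep them apart.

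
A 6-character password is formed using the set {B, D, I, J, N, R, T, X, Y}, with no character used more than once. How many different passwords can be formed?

Choose and order 6 of the 9 symbols: the first character has 9 options, the next 8, and so on down to 4.
9 × 8 × 7 × 6 × 5 × 4 = 60480.

60480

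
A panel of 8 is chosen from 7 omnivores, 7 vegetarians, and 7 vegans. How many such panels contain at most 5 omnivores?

Split by how many omnivores are chosen (0 through 5).
Sum: C(7,0)·C(14,8) + C(7,1)·C(14,7) + C(7,2)·C(14,6) + C(7,3)·C(14,5) + C(7,4)·C(14,4) + C(7,5)·C(14,3) = 3003 + 24024 + 63063 + 70070 + 35035 + 7644 = 202839.

202839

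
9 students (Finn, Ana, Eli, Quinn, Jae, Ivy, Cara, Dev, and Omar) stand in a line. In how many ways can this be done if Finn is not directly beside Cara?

282240

Of the 9! = 362880 arrangements, those with Finn and Cara adjacent number 2 × 8! = 80640 (treat the pair as a block with 2 internal orders).
So 362880 − 80640 = 282240 arrangements keep them apart.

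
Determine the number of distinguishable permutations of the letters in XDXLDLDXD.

XDXLDLDXD has 9 letters with D appearing 4 times, L appearing twice, and X appearing 3 times.
The number of distinct arrangements is 9!/(4!·3!·2!) = 362880/288 = 1260.

1260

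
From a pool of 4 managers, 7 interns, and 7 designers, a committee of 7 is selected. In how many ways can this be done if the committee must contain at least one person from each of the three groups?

27734

Total 7-person selections from all 18: C(18,7) = 31824.
Selections missing a whole group: no managers → C(14,7) = 3432; no interns → C(11,7) = 330; no designers → C(11,7) = 330.
Add back selections omitting two groups (i.e. drawn from a single group): C(4,7) + C(7,7) + C(7,7) = 2.
By inclusion–exclusion: 31824 − 4092 + 2 = 27734.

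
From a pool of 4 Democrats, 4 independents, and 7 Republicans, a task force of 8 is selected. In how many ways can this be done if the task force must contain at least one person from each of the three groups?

Total 8-person selections from all 15: C(15,8) = 6435.
Selections missing a whole group: no Democrats → C(11,8) = 165; no independents → C(11,8) = 165; no Republicans → C(8,8) = 1.
Add back selections omitting two groups (i.e. drawn from a single group): C(4,8) + C(4,8) + C(7,8) = 0.
By inclusion–exclusion: 6435 − 331 + 0 = 6104.

6104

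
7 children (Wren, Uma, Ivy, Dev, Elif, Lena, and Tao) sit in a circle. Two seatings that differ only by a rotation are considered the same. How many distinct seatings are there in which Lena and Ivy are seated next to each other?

240

Treat {Lena, Ivy} as one unit (2 internal orders) and seat the resulting 6 units around the table: (5)! circular arrangements.
So 2 × (5)! = 2 × 120 = 240.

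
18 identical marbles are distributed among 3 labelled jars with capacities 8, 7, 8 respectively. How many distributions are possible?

21

Without the upper bounds there are C(20,2) = 190 ways to split 18 among 3 jars.
Subtract solutions that violate a single cap (substitute x_i' = x_i − (cap_i+1)): x_1 ≥ 9 gives C(11,2) = 55; x_2 ≥ 8 gives C(12,2) = 66; x_3 ≥ 9 gives C(11,2) = 55. Together 176.
Add back pairs where two caps are both exceeded: 3 + 1 + 3 = 7.
By inclusion–exclusion the count is 190 − 176 + 7 = 21.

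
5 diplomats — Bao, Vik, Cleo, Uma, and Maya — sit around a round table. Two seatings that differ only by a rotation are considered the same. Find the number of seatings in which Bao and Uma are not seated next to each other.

All circular seatings of 5 people number (4)! = 24.
Seatings with Bao beside Uma: treat them as a block with 2 internal orders, giving 2 × (3)! = 12.
Subtracting, 24 − 12 = 12.

12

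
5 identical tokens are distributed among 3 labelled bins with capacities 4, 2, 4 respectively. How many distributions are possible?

13

Ignoring the caps, the number of non-negative solutions to x_1+…+x_3 = 5 is C(7,2) = 21.
Subtract solutions that violate a single cap (substitute x_i' = x_i − (cap_i+1)): x_1 ≥ 5 gives C(2,2) = 1; x_2 ≥ 3 gives C(4,2) = 6; x_3 ≥ 5 gives C(2,2) = 1. Together 8.
No two caps can be exceeded simultaneously, so the pair terms are all 0.
By inclusion–exclusion the count is 21 − 8 + 0 = 13.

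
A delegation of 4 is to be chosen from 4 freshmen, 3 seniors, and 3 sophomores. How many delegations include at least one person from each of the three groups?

126

Total 4-person selections from all 10: C(10,4) = 210.
Selections missing a whole group: no freshmen → C(6,4) = 15; no seniors → C(7,4) = 35; no sophomores → C(7,4) = 35.
Add back selections omitting two groups (i.e. drawn from a single group): C(4,4) + C(3,4) + C(3,4) = 1.
By inclusion–exclusion: 210 − 85 + 1 = 126.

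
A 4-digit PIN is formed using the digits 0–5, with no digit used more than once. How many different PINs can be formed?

360

With no repetition, fill the 4 digits in order: 6 choices, then 5, down to 3.
6 × 5 × 4 × 3 = 360.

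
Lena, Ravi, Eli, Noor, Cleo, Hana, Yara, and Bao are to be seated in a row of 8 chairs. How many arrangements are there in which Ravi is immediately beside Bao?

Place the 6 others and the Ravi-Bao pair as 7 objects in a line; the pair has 2 internal arrangements.
So the count is 2·(7)! = 10080.

10080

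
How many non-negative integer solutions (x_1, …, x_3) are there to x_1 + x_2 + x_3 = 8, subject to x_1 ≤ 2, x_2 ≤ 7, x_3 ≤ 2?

8

Ignoring the caps, the number of non-negative solutions to x_1+…+x_3 = 8 is C(10,2) = 45.
Subtract solutions that violate a single cap (substitute x_i' = x_i − (cap_i+1)): x_1 ≥ 3 gives C(7,2) = 21; x_2 ≥ 8 gives C(2,2) = 1; x_3 ≥ 3 gives C(7,2) = 21. Together 43.
Add back pairs where two caps are both exceeded: 0 + 6 + 0 = 6.
By inclusion–exclusion the count is 45 − 43 + 6 = 8.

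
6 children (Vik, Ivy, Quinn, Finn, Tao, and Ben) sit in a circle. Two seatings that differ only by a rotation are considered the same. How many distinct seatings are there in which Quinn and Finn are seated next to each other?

Glue Quinn and Finn into a block (2 internal orders). Seating 5 units around a circle gives (4)! arrangements.
So 2 × (4)! = 2 × 24 = 48.

48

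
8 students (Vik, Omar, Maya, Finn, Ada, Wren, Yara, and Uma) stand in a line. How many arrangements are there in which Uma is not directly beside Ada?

30240

Of the 8! = 40320 arrangements, those with Uma and Ada adjacent number 2 × 7! = 10080 (treat the pair as a block with 2 internal orders).
So 40320 − 10080 = 30240 arrangements keep them apart.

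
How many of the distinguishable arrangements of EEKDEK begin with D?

10

Fix D in the first position and arrange the remaining 5 letters.
Those 5 letters have E appearing 3 times and K appearing twice, giving (5)!/(3!·2!) = 10.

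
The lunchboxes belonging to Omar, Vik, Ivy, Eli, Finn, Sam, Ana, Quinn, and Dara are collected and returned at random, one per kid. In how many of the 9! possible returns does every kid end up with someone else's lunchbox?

133496

Count assignments avoiding every fixed point. For any j of the 9 kids fixed to their own lunchbox, the other 9−j can be arranged in (9−j)! ways.
By inclusion–exclusion this is Σ_{j=0}^{9} (−1)^j C(9,j)·(9−j)!.
Computing: 362880 − 362880 + 181440 − 60480 + 15120 − 3024 + 504 − 72 + 9 − 1 = 133496.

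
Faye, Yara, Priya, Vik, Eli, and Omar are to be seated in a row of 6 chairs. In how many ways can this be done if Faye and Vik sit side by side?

Treat {Faye, Vik} as a single unit. There are 5 units to order, and the pair itself can be ordered 2 ways.
So the count is 2·(5)! = 240.

240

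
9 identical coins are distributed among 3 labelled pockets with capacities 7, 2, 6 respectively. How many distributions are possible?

18

Without the upper bounds there are C(11,2) = 55 ways to split 9 among 3 pockets.
Subtract solutions that violate a single cap (substitute x_i' = x_i − (cap_i+1)): x_1 ≥ 8 gives C(3,2) = 3; x_2 ≥ 3 gives C(8,2) = 28; x_3 ≥ 7 gives C(4,2) = 6. Together 37.
No two caps can be exceeded simultaneously, so the pair terms are all 0.
By inclusion–exclusion the count is 55 − 37 + 0 = 18.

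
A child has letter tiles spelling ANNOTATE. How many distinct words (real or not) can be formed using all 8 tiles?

5040

Letter multiplicities in ANNOTATE: A×2, E×1, N×2, O×1, T×2.
The number of distinct arrangements is 8!/(2!·2!·2!) = 40320/8 = 5040.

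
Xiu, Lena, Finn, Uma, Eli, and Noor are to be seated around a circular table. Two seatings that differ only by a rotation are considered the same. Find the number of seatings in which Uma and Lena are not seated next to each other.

Without the restriction there are (5)! = 120 seatings.
Those with Uma next to Lena: fuse the pair into one unit and seat 5 units around a circle — 2·(4)! = 48.
Subtracting, 120 − 48 = 72.

72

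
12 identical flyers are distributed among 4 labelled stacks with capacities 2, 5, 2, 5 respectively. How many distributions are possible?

10

By stars and bars, unrestricted non-negative solutions to x_1+…+x_4 = 12 number C(12+3,3) = 455.
Subtract solutions that violate a single cap (substitute x_i' = x_i − (cap_i+1)): x_1 ≥ 3 gives C(12,3) = 220; x_2 ≥ 6 gives C(9,3) = 84; x_3 ≥ 3 gives C(12,3) = 220; x_4 ≥ 6 gives C(9,3) = 84. Together 608.
Add back pairs where two caps are both exceeded: 20 + 84 + 20 + 20 + 1 + 20 = 165.
Subtract triples: 1 + 0 + 1 + 0 = 2.
By inclusion–exclusion the count is 455 − 608 + 165 − 2 = 10.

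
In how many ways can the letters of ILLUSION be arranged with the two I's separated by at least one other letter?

Total arrangements of ILLUSION: 8!/(2!·2!) = 10080.
If the two I's are adjacent, glue them into one block, leaving 7 items to arrange: (7)!/(2!) = 2520 ways.
Hence 10080 − 2520 = 7560.

7560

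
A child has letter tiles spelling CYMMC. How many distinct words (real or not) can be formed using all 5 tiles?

30

Letter multiplicities in CYMMC: C×2, M×2, Y×1.
So there are 5! / (2!·2!) = 30 distinguishable arrangements.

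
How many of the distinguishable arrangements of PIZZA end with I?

Fix I in the last position and arrange the remaining 4 letters.
Those 4 letters have Z appearing twice, giving (4)!/(2!) = 12.

12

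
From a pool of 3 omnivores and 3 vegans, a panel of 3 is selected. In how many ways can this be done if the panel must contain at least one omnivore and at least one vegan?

18

Total 3-person selections from all 6: C(6,3) = 20.
Subtract selections that omit an entire group: no omnivores → C(3,3) = 1; no vegans → C(3,3) = 1.
Both groups omitted at once is impossible, so 20 − 2 = 18.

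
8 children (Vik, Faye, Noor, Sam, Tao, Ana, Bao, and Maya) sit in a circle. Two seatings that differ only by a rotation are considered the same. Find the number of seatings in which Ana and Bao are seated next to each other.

Treat {Ana, Bao} as one unit (2 internal orders) and seat the resulting 7 units around the table: (6)! circular arrangements.
So 2 × (6)! = 2 × 720 = 1440.

1440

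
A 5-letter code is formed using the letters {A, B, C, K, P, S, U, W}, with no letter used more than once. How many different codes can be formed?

Choose and order 5 of the 8 symbols: the first letter has 8 options, the next 7, and so on down to 4.
8 × 7 × 6 × 5 × 4 = 6720.

6720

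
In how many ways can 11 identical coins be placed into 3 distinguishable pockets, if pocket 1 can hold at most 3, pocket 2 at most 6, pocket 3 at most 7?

Without the upper bounds there are C(13,2) = 78 ways to split 11 among 3 pockets.
Subtract solutions that violate a single cap (substitute x_i' = x_i − (cap_i+1)): x_1 ≥ 4 gives C(9,2) = 36; x_2 ≥ 7 gives C(6,2) = 15; x_3 ≥ 8 gives C(5,2) = 10. Together 61.
Add back pairs where two caps are both exceeded: 1 + 0 + 0 = 1.
By inclusion–exclusion the count is 78 − 61 + 1 = 18.

18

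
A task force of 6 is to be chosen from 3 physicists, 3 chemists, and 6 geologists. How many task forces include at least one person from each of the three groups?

756

Total 6-person selections from all 12: C(12,6) = 924.
Selections missing a whole group: no physicists → C(9,6) = 84; no chemists → C(9,6) = 84; no geologists → C(6,6) = 1.
Add back selections omitting two groups (i.e. drawn from a single group): C(3,6) + C(3,6) + C(6,6) = 1.
By inclusion–exclusion: 924 − 169 + 1 = 756.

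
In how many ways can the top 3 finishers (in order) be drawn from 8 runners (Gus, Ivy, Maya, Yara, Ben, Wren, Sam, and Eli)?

336

There are 8 choices for 1st place, 7 for 2nd, and 6 for 3rd.
That gives 8 × 7 × 6 = 336.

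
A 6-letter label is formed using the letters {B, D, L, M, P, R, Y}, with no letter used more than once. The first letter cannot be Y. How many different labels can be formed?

4320

The first letter has 7−1 = 6 choices (anything except Y).
The remaining 5 letters are filled from the other 6 symbols without repetition: 6 × 5 × 4 × 3 × 2 = 720.
Total: 6 × 720 = 4320.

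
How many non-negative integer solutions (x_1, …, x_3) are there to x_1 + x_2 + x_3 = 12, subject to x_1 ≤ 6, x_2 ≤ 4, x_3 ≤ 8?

Ignoring the caps, the number of non-negative solutions to x_1+…+x_3 = 12 is C(14,2) = 91.
Subtract solutions that violate a single cap (substitute x_i' = x_i − (cap_i+1)): x_1 ≥ 7 gives C(7,2) = 21; x_2 ≥ 5 gives C(9,2) = 36; x_3 ≥ 9 gives C(5,2) = 10. Together 67.
Add back pairs where two caps are both exceeded: 1 + 0 + 0 = 1.
By inclusion–exclusion the count is 91 − 67 + 1 = 25.

25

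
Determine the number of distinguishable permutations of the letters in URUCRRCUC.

Letter multiplicities in URUCRRCUC: C×3, R×3, U×3.
The number of distinct arrangements is 9!/(3!·3!·3!) = 362880/216 = 1680.

1680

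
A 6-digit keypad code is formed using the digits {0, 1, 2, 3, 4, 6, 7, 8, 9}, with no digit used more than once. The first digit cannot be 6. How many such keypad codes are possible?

The first digit has 9−1 = 8 choices (anything except 6).
The remaining 5 digits are filled from the other 8 symbols without repetition: 8 × 7 × 6 × 5 × 4 = 6720.
Total: 8 × 6720 = 53760.

53760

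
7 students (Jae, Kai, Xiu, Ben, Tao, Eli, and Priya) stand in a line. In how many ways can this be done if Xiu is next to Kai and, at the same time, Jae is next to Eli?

Treat {Xiu,Kai} as one block (2 orders) and {Jae,Eli} as another (2 orders).
That leaves 5 units to arrange: 2 × 2 × 5! = 4 × 120 = 480.

480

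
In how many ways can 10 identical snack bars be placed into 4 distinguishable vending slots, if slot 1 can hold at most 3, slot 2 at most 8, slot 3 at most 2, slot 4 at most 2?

Without the upper bounds there are C(13,3) = 286 ways to split 10 among 4 vending slots.
Subtract solutions that violate a single cap (substitute x_i' = x_i − (cap_i+1)): x_1 ≥ 4 gives C(9,3) = 84; x_2 ≥ 9 gives C(4,3) = 4; x_3 ≥ 3 gives C(10,3) = 120; x_4 ≥ 3 gives C(10,3) = 120. Together 328.
Add back pairs where two caps are both exceeded: 0 + 20 + 20 + 0 + 0 + 35 = 75.
Subtract triples: 0 + 0 + 1 + 0 = 1.
By inclusion–exclusion the count is 286 − 328 + 75 − 1 = 32.

32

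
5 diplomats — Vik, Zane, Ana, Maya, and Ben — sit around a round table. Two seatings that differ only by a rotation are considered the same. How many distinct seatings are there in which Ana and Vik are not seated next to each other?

All circular seatings of 5 people number (4)! = 24.
Seatings with Ana beside Vik: treat them as a block with 2 internal orders, giving 2 × (3)! = 12.
Subtracting, 24 − 12 = 12.

12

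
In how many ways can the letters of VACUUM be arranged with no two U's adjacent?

Total arrangements of VACUUM: 6!/(2!) = 360.
If the two U's are adjacent, glue them into one block, leaving 5 items to arrange: (5)! = 120 ways.
Subtracting, 360 − 120 = 240 arrangements keep the U's apart.

240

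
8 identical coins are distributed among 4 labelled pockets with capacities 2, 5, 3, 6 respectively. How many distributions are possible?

64

Ignoring the caps, the number of non-negative solutions to x_1+…+x_4 = 8 is C(11,3) = 165.
Subtract solutions that violate a single cap (substitute x_i' = x_i − (cap_i+1)): x_1 ≥ 3 gives C(8,3) = 56; x_2 ≥ 6 gives C(5,3) = 10; x_3 ≥ 4 gives C(7,3) = 35; x_4 ≥ 7 gives C(4,3) = 4. Together 105.
Add back pairs where two caps are both exceeded: 0 + 4 + 0 + 0 + 0 + 0 = 4.
By inclusion–exclusion the count is 165 − 105 + 4 = 64.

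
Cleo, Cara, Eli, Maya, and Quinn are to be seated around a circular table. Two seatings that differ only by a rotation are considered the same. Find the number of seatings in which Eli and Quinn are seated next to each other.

12

Glue Eli and Quinn into a block (2 internal orders). Seating 4 units around a circle gives (3)! arrangements.
So 2 × (3)! = 2 × 6 = 12.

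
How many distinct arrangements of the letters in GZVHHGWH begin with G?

Fix G in the first position and arrange the remaining 7 letters.
Those 7 letters have H appearing 3 times, giving (7)!/(3!) = 840.

840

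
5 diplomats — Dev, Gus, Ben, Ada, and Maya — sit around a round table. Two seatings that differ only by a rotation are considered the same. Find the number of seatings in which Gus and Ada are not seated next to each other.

All circular seatings of 5 people number (4)! = 24.
Seatings with Gus beside Ada: treat them as a block with 2 internal orders, giving 2 × (3)! = 12.
Subtracting, 24 − 12 = 12.

12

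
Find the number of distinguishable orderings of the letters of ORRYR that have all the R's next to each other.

6

Treat the 3 copies of R as a single block. The multiset to arrange is then {RRR, O, Y}, 3 items in all.
All 3 items are distinct, so there are (3)! = 6 arrangements.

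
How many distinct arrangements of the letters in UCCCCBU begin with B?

With the first slot taken by B, it remains to arrange the other 6 letters (UCCCCU).
Those 6 letters have C appearing 4 times and U appearing twice, giving (6)!/(4!·2!) = 15.

15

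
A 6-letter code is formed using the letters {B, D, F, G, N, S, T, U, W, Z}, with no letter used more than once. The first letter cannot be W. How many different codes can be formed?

136080

The first letter has 10−1 = 9 choices (anything except W).
The remaining 5 letters are filled from the other 9 symbols without repetition: 9 × 8 × 7 × 6 × 5 = 15120.
Total: 9 × 15120 = 136080.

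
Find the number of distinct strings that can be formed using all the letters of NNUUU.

NNUUU has 5 letters with N appearing twice and U appearing 3 times.
Dividing 5! = 120 by 3!·2! = 12 for the repeated letters gives 10.

10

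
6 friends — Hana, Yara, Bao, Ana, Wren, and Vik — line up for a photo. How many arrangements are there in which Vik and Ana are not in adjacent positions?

480

There are 6! = 720 arrangements in all. If Vik and Ana are adjacent, merging them into one block gives 2·(5)! = 240 arrangements.
Complementary counting: 720 − 240 = 480.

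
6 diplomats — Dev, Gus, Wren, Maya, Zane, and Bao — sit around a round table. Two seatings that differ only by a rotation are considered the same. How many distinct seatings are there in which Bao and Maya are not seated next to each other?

72

All circular seatings of 6 people number (5)! = 120.
Those with Bao next to Maya: fuse the pair into one unit and seat 5 units around a circle — 2·(4)! = 48.
Subtracting, 120 − 48 = 72.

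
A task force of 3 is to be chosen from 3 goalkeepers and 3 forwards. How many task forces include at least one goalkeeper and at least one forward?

18

Unrestricted: C(6,3) = 20 ways to pick any 3 of the 6.
Selections missing a whole group: no goalkeepers → C(3,3) = 1; no forwards → C(3,3) = 1.
Both groups omitted at once is impossible, so 20 − 2 = 18.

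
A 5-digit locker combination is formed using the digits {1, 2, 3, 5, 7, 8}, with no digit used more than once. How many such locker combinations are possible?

This is a permutation of 5 out of 6: P(6,5) = 6!/1!.
6 × 5 × 4 × 3 × 2 = 720.

720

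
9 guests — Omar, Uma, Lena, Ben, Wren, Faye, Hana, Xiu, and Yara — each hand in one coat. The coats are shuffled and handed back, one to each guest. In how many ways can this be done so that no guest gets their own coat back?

This is the derangement count D_9: permutations of 9 items with no fixed point.
By inclusion–exclusion this is Σ_{j=0}^{9} (−1)^j C(9,j)·(9−j)!.
Computing: 362880 − 362880 + 181440 − 60480 + 15120 − 3024 + 504 − 72 + 9 − 1 = 133496.

133496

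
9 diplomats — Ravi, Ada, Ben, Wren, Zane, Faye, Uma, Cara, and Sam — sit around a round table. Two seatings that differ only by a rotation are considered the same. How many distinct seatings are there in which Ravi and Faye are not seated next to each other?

30240

Without the restriction there are (8)! = 40320 seatings.
Those with Ravi next to Faye: fuse the pair into one unit and seat 8 units around a circle — 2·(7)! = 10080.
Subtracting, 40320 − 10080 = 30240.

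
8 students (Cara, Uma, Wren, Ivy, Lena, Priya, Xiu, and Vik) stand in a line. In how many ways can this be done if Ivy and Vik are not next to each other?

Of the 8! = 40320 arrangements, those with Ivy and Vik adjacent number 2 × 7! = 10080 (treat the pair as a block with 2 internal orders).
Complementary counting: 40320 − 10080 = 30240.

30240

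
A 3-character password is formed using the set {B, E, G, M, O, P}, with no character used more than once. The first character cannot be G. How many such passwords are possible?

The first character has 6−1 = 5 choices (anything except G).
The remaining 2 characters are filled from the other 5 symbols without repetition: 5 × 4 = 20.
Total: 5 × 20 = 100.

100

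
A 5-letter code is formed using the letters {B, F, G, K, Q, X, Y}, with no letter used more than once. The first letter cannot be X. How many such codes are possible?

2160

The first letter has 7−1 = 6 choices (anything except X).
The remaining 4 letters are filled from the other 6 symbols without repetition: 6 × 5 × 4 × 3 = 360.
Total: 6 × 360 = 2160.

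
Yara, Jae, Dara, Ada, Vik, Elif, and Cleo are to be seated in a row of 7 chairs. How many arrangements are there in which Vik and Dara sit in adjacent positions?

1440

Place the 5 others and the Vik-Dara pair as 6 objects in a line; the pair has 2 internal arrangements.
So the count is 2·(6)! = 1440.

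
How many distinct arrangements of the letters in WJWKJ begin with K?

6

With the first slot taken by K, it remains to arrange the other 4 letters (WJWJ).
Those 4 letters have J appearing twice and W appearing twice, giving (4)!/(2!·2!) = 6.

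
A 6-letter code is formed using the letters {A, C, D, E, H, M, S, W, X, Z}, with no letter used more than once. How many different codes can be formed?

This is a permutation of 6 out of 10: P(10,6) = 10!/4!.
10 × 9 × 8 × 7 × 6 × 5 = 151200.

151200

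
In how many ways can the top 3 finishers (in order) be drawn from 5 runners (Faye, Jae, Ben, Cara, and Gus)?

This is an ordered selection of 3 from 5: P(5,3).
That gives 5 × 4 × 3 = 60.

60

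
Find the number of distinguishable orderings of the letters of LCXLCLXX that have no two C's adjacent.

There are 8!/(3!·3!·2!) = 560 arrangements of LCXLCLXX in total.
If the two C's are adjacent, glue them into one block, leaving 7 items to arrange: (7)!/(3!·3!) = 140 ways.
Hence 560 − 140 = 420.

420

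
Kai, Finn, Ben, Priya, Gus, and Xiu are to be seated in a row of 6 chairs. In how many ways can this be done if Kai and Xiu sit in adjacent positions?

240

Place the 4 others and the Kai-Xiu pair as 5 objects in a line; the pair has 2 internal arrangements.
That gives 2 × 5! = 2 × 120 = 240.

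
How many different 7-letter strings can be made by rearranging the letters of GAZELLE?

The 7 letters of GAZELLE have repeats: E appearing twice and L appearing twice.
So there are 7! / (2!·2!) = 1260 distinguishable arrangements.

1260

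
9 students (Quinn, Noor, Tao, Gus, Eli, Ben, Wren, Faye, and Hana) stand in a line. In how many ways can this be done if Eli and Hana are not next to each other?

There are 9! = 362880 arrangements in all. If Eli and Hana are adjacent, merging them into one block gives 2·(8)! = 80640 arrangements.
Complementary counting: 362880 − 80640 = 282240.

282240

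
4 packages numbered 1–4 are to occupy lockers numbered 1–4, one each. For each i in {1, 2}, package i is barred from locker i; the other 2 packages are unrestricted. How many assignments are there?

14

Let Aᵢ (for i ∈ {1, 2}) be the placements that put package i in its forbidden locker. Any j of these fix j positions, leaving (4−j)! ways to fill the rest, and there are C(2,j) ways to pick which j.
By inclusion–exclusion, the number of valid placements is Σ_{j=0}^{2} (−1)^j C(2,j)·(4−j)!.
Computing: 24 − 12 + 2 = 14.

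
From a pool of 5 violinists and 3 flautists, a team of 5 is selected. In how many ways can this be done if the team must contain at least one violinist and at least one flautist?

With no constraint there are C(8,5) = 56 possible selections.
Selections missing a whole group: no violinists → C(3,5) = 0; no flautists → C(5,5) = 1.
Both groups omitted at once is impossible, so 56 − 1 = 55.

55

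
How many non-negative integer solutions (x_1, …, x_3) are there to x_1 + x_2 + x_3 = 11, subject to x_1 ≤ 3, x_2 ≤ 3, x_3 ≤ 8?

10

Without the upper bounds there are C(13,2) = 78 ways to split 11 among 3 variables.
Subtract solutions that violate a single cap (substitute x_i' = x_i − (cap_i+1)): x_1 ≥ 4 gives C(9,2) = 36; x_2 ≥ 4 gives C(9,2) = 36; x_3 ≥ 9 gives C(4,2) = 6. Together 78.
Add back pairs where two caps are both exceeded: 10 + 0 + 0 = 10.
By inclusion–exclusion the count is 78 − 78 + 10 = 10.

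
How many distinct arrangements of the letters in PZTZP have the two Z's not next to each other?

18

Total arrangements of PZTZP: 5!/(2!·2!) = 30.
If the two Z's are adjacent, glue them into one block, leaving 4 items to arrange: (4)!/(2!) = 12 ways.
Subtracting, 30 − 12 = 18 arrangements keep the Z's apart.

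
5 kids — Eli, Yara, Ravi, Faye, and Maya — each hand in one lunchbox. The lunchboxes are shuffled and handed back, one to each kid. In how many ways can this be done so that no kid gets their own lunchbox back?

This is the derangement count D_5: permutations of 5 items with no fixed point.
By inclusion–exclusion this is Σ_{j=0}^{5} (−1)^j C(5,j)·(5−j)!.
Computing: 120 − 120 + 60 − 20 + 5 − 1 = 44.

44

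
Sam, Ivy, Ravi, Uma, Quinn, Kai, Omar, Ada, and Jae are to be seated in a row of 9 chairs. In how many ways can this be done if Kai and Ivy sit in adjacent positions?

Place the 7 others and the Kai-Ivy pair as 8 objects in a line; the pair has 2 internal arrangements.
So the count is 2·(8)! = 80640.

80640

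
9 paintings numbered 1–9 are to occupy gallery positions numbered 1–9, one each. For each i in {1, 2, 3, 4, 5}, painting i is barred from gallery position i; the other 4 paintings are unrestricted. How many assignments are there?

Let Aᵢ (for 1 ≤ i ≤ 5) be the placements that put painting i in its forbidden gallery position. Any j of these fix j positions, leaving (9−j)! ways to fill the rest, and there are C(5,j) ways to pick which j.
By inclusion–exclusion, the number of valid placements is Σ_{j=0}^{5} (−1)^j C(5,j)·(9−j)!.
Computing: 362880 − 201600 + 50400 − 7200 + 600 − 24 = 205056.

205056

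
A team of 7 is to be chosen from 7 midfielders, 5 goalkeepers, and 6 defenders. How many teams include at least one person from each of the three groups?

28987

With no constraint there are C(18,7) = 31824 possible selections.
Subtract selections that omit an entire group: no midfielders → C(11,7) = 330; no goalkeepers → C(13,7) = 1716; no defenders → C(12,7) = 792.
Add back selections omitting two groups (i.e. drawn from a single group): C(7,7) + C(5,7) + C(6,7) = 1.
By inclusion–exclusion: 31824 − 2838 + 1 = 28987.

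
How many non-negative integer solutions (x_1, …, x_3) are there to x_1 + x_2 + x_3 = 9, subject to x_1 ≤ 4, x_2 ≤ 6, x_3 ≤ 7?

31

Without the upper bounds there are C(11,2) = 55 ways to split 9 among 3 variables.
Subtract solutions that violate a single cap (substitute x_i' = x_i − (cap_i+1)): x_1 ≥ 5 gives C(6,2) = 15; x_2 ≥ 7 gives C(4,2) = 6; x_3 ≥ 8 gives C(3,2) = 3. Together 24.
No two caps can be exceeded simultaneously, so the pair terms are all 0.
By inclusion–exclusion the count is 55 − 24 + 0 = 31.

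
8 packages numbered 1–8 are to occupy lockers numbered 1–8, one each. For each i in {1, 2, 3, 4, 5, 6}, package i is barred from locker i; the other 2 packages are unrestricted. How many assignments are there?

18806

Let Aᵢ (for 1 ≤ i ≤ 6) be the placements that put package i in its forbidden locker. Any j of these fix j positions, leaving (8−j)! ways to fill the rest, and there are C(6,j) ways to pick which j.
By inclusion–exclusion, the number of valid placements is Σ_{j=0}^{6} (−1)^j C(6,j)·(8−j)!.
Computing: 40320 − 30240 + 10800 − 2400 + 360 − 36 + 2 = 18806.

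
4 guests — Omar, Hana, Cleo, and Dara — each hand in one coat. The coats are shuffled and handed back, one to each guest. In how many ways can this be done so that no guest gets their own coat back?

This is the derangement count D_4: permutations of 4 items with no fixed point.
By inclusion–exclusion this is Σ_{j=0}^{4} (−1)^j C(4,j)·(4−j)!.
Computing: 24 − 24 + 12 − 4 + 1 = 9.

9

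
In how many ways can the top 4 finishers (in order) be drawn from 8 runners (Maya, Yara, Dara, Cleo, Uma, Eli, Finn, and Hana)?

This is an ordered selection of 4 from 8: P(8,4).
That gives 8 × 7 × 6 × 5 = 1680.

1680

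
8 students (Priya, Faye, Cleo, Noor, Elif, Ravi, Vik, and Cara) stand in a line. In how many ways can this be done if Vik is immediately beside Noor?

10080

Place the 6 others and the Vik-Noor pair as 7 objects in a line; the pair has 2 internal arrangements.
So the count is 2·(7)! = 10080.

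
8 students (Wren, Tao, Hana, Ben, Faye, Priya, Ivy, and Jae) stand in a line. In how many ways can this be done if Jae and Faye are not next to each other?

30240

Of the 8! = 40320 arrangements, those with Jae and Faye adjacent number 2 × 7! = 10080 (treat the pair as a block with 2 internal orders).
Complementary counting: 40320 − 10080 = 30240.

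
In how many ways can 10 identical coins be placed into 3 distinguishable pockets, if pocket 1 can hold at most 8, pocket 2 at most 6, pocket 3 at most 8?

50

Without the upper bounds there are C(12,2) = 66 ways to split 10 among 3 pockets.
Subtract solutions that violate a single cap (substitute x_i' = x_i − (cap_i+1)): x_1 ≥ 9 gives C(3,2) = 3; x_2 ≥ 7 gives C(5,2) = 10; x_3 ≥ 9 gives C(3,2) = 3. Together 16.
No two caps can be exceeded simultaneously, so the pair terms are all 0.
By inclusion–exclusion the count is 66 − 16 + 0 = 50.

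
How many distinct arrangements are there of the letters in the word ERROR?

Letter multiplicities in ERROR: E×1, O×1, R×3.
The number of distinct arrangements is 5!/(3!) = 120/6 = 20.

20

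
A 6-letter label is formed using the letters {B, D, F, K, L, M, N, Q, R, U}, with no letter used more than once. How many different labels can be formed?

151200

With no repetition, fill the 6 letters in order: 10 choices, then 9, down to 5.
10 × 9 × 8 × 7 × 6 × 5 = 151200.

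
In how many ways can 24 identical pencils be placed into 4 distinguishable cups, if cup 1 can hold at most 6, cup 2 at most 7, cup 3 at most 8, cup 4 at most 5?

10

Without the upper bounds there are C(27,3) = 2925 ways to split 24 among 4 cups.
Subtract solutions that violate a single cap (substitute x_i' = x_i − (cap_i+1)): x_1 ≥ 7 gives C(20,3) = 1140; x_2 ≥ 8 gives C(19,3) = 969; x_3 ≥ 9 gives C(18,3) = 816; x_4 ≥ 6 gives C(21,3) = 1330. Together 4255.
Add back pairs where two caps are both exceeded: 220 + 165 + 364 + 120 + 286 + 220 = 1375.
Subtract triples: 1 + 20 + 10 + 4 = 35.
By inclusion–exclusion the count is 2925 − 4255 + 1375 − 35 = 10.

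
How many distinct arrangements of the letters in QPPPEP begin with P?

With the first slot taken by P, it remains to arrange the other 5 letters (QPPEP).
Those 5 letters have P appearing 3 times, giving (5)!/(3!) = 20.

20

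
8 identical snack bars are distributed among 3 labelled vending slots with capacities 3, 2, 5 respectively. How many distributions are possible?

By stars and bars, unrestricted non-negative solutions to x_1+…+x_3 = 8 number C(8+2,2) = 45.
Subtract solutions that violate a single cap (substitute x_i' = x_i − (cap_i+1)): x_1 ≥ 4 gives C(6,2) = 15; x_2 ≥ 3 gives C(7,2) = 21; x_3 ≥ 6 gives C(4,2) = 6. Together 42.
Add back pairs where two caps are both exceeded: 3 + 0 + 0 = 3.
By inclusion–exclusion the count is 45 − 42 + 3 = 6.

6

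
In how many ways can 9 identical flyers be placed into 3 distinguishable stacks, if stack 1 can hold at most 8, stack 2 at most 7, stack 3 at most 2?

23

Ignoring the caps, the number of non-negative solutions to x_1+…+x_3 = 9 is C(11,2) = 55.
Subtract solutions that violate a single cap (substitute x_i' = x_i − (cap_i+1)): x_1 ≥ 9 gives C(2,2) = 1; x_2 ≥ 8 gives C(3,2) = 3; x_3 ≥ 3 gives C(8,2) = 28. Together 32.
No two caps can be exceeded simultaneously, so the pair terms are all 0.
By inclusion–exclusion the count is 55 − 32 + 0 = 23.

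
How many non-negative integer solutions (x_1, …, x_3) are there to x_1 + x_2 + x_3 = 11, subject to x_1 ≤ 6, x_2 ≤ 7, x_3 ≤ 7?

43

Without the upper bounds there are C(13,2) = 78 ways to split 11 among 3 variables.
Subtract solutions that violate a single cap (substitute x_i' = x_i − (cap_i+1)): x_1 ≥ 7 gives C(6,2) = 15; x_2 ≥ 8 gives C(5,2) = 10; x_3 ≥ 8 gives C(5,2) = 10. Together 35.
No two caps can be exceeded simultaneously, so the pair terms are all 0.
By inclusion–exclusion the count is 78 − 35 + 0 = 43.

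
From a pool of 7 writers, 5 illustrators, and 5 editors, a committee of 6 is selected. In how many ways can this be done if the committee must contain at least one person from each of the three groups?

Total 6-person selections from all 17: C(17,6) = 12376.
Selections missing a whole group: no writers → C(10,6) = 210; no illustrators → C(12,6) = 924; no editors → C(12,6) = 924.
Add back selections omitting two groups (i.e. drawn from a single group): C(7,6) + C(5,6) + C(5,6) = 7.
By inclusion–exclusion: 12376 − 2058 + 7 = 10325.

10325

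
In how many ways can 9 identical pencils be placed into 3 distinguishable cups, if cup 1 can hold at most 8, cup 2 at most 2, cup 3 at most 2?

By stars and bars, unrestricted non-negative solutions to x_1+…+x_3 = 9 number C(9+2,2) = 55.
Subtract solutions that violate a single cap (substitute x_i' = x_i − (cap_i+1)): x_1 ≥ 9 gives C(2,2) = 1; x_2 ≥ 3 gives C(8,2) = 28; x_3 ≥ 3 gives C(8,2) = 28. Together 57.
Add back pairs where two caps are both exceeded: 0 + 0 + 10 = 10.
By inclusion–exclusion the count is 55 − 57 + 10 = 8.

8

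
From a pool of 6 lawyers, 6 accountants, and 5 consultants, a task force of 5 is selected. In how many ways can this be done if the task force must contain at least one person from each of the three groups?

4485

Total 5-person selections from all 17: C(17,5) = 6188.
Subtract selections that omit an entire group: no lawyers → C(11,5) = 462; no accountants → C(11,5) = 462; no consultants → C(12,5) = 792.
Add back selections omitting two groups (i.e. drawn from a single group): C(6,5) + C(6,5) + C(5,5) = 13.
By inclusion–exclusion: 6188 − 1716 + 13 = 4485.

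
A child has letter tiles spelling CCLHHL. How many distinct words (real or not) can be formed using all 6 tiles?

90

CCLHHL has 6 letters with C appearing twice, H appearing twice, and L appearing twice.
Dividing 6! = 720 by 2!·2!·2! = 8 for the repeated letters gives 90.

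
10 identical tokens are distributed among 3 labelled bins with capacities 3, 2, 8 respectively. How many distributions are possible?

Ignoring the caps, the number of non-negative solutions to x_1+…+x_3 = 10 is C(12,2) = 66.
Subtract solutions that violate a single cap (substitute x_i' = x_i − (cap_i+1)): x_1 ≥ 4 gives C(8,2) = 28; x_2 ≥ 3 gives C(9,2) = 36; x_3 ≥ 9 gives C(3,2) = 3. Together 67.
Add back pairs where two caps are both exceeded: 10 + 0 + 0 = 10.
By inclusion–exclusion the count is 66 − 67 + 10 = 9.

9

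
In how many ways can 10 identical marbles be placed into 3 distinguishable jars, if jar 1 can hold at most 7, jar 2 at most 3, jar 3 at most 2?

6

Without the upper bounds there are C(12,2) = 66 ways to split 10 among 3 jars.
Subtract solutions that violate a single cap (substitute x_i' = x_i − (cap_i+1)): x_1 ≥ 8 gives C(4,2) = 6; x_2 ≥ 4 gives C(8,2) = 28; x_3 ≥ 3 gives C(9,2) = 36. Together 70.
Add back pairs where two caps are both exceeded: 0 + 0 + 10 = 10.
By inclusion–exclusion the count is 66 − 70 + 10 = 6.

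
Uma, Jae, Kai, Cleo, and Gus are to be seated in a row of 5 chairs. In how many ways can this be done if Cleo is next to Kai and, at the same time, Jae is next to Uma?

24

Treat {Cleo,Kai} as one block (2 orders) and {Jae,Uma} as another (2 orders).
That leaves 3 units to arrange: 2 × 2 × 3! = 4 × 6 = 24.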